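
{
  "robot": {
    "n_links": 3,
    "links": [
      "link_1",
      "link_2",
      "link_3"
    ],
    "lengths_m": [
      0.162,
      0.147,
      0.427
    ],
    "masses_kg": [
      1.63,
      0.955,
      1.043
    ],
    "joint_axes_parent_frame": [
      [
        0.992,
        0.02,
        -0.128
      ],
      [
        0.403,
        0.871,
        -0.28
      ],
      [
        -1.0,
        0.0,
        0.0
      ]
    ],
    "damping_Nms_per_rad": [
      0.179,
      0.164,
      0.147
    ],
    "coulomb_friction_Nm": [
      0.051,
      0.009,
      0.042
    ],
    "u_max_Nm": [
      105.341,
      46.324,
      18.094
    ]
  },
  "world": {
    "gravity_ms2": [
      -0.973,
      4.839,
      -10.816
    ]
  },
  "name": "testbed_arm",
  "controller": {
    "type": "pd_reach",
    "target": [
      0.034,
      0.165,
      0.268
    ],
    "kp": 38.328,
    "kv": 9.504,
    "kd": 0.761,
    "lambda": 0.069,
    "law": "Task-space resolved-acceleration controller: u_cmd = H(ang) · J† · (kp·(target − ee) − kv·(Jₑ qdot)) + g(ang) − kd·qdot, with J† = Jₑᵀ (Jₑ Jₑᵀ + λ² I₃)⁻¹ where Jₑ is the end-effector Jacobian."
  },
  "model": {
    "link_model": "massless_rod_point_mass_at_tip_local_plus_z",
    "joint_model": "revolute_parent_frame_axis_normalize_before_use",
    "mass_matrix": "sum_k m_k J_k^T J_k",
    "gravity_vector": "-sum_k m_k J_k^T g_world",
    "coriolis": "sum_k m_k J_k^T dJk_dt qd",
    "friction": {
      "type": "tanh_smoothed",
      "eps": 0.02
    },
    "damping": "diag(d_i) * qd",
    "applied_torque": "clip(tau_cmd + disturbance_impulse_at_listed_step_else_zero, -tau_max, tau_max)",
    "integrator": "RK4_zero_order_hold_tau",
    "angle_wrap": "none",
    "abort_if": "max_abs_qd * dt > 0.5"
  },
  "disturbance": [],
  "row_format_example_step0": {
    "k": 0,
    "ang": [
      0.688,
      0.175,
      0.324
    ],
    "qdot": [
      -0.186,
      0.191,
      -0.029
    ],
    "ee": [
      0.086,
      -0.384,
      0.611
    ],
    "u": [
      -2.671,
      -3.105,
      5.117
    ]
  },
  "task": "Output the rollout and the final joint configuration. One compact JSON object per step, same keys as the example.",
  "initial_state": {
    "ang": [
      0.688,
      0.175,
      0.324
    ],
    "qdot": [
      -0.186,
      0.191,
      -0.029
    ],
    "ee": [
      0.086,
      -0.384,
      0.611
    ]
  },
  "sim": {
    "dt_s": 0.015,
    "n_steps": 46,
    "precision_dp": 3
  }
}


{"k":1,"ang":[0.692,0.177,0.338],"qdot":[0.751,0.083,1.878],"ee":[0.088,-0.382,0.611],"u":[-2.312,-2.6,2.983]}
{"k":2,"ang":[0.708,0.178,0.374],"qdot":[1.283,0.001,2.93],"ee":[0.089,-0.378,0.611],"u":[-2.07,-2.232,1.815]}
{"k":3,"ang":[0.729,0.177,0.423],"qdot":[1.609,-0.063,3.547],"ee":[0.089,-0.372,0.611],"u":[-2.103,-1.977,1.141]}
{"k":4,"ang":[0.755,0.176,0.479],"qdot":[1.812,-0.113,3.912],"ee":[0.09,-0.365,0.61],"u":[-2.399,-1.806,0.742]}
{"k":5,"ang":[0.783,0.174,0.539],"qdot":[1.929,-0.152,4.112],"ee":[0.09,-0.358,0.609],"u":[-2.863,-1.691,0.499]}
{"k":6,"ang":[0.812,0.171,0.601],"qdot":[1.982,-0.182,4.199],"ee":[0.089,-0.35,0.607],"u":[-3.389,-1.609,0.341]}
{"k":7,"ang":[0.842,0.169,0.664],"qdot":[1.985,-0.205,4.21],"ee":[0.088,-0.341,0.604],"u":[-3.897,-1.541,0.219]}
{"k":8,"ang":[0.872,0.165,0.727],"qdot":[1.954,-0.223,4.172],"ee":[0.087,-0.332,0.601],"u":[-4.339,-1.474,0.104]}
{"k":9,"ang":[0.9,0.162,0.789],"qdot":[1.899,-0.237,4.105],"ee":[0.086,-0.323,0.597],"u":[-4.694,-1.402,-0.022]}
{"k":10,"ang":[0.928,0.158,0.85],"qdot":[1.827,-0.248,4.021],"ee":[0.084,-0.314,0.593],"u":[-4.96,-1.323,-0.168]}
{"k":11,"ang":[0.955,0.154,0.909],"qdot":[1.744,-0.258,3.927],"ee":[0.083,-0.304,0.588],"u":[-5.141,-1.235,-0.336]}
{"k":12,"ang":[0.981,0.151,0.967],"qdot":[1.654,-0.267,3.83],"ee":[0.081,-0.293,0.583],"u":[-5.248,-1.139,-0.527]}
{"k":13,"ang":[1.005,0.146,1.024],"qdot":[1.56,-0.275,3.73],"ee":[0.079,-0.282,0.578],"u":[-5.292,-1.035,-0.736]}
{"k":14,"ang":[1.027,0.142,1.079],"qdot":[1.463,-0.283,3.63],"ee":[0.077,-0.271,0.573],"u":[-5.284,-0.924,-0.962]}
{"k":15,"ang":[1.048,0.138,1.133],"qdot":[1.364,-0.291,3.53],"ee":[0.076,-0.259,0.568],"u":[-5.232,-0.809,-1.199]}
{"k":16,"ang":[1.068,0.134,1.185],"qdot":[1.265,-0.3,3.429],"ee":[0.074,-0.248,0.562],"u":[-5.146,-0.689,-1.446]}
{"k":17,"ang":[1.086,0.129,1.236],"qdot":[1.167,-0.31,3.329],"ee":[0.072,-0.235,0.557],"u":[-5.033,-0.567,-1.697]}
{"k":18,"ang":[1.103,0.124,1.285],"qdot":[1.07,-0.321,3.229],"ee":[0.07,-0.223,0.551],"u":[-4.899,-0.442,-1.951]}
{"k":19,"ang":[1.118,0.119,1.332],"qdot":[0.973,-0.332,3.128],"ee":[0.068,-0.21,0.545],"u":[-4.748,-0.317,-2.205]}
{"k":20,"ang":[1.132,0.114,1.379],"qdot":[0.879,-0.345,3.027],"ee":[0.066,-0.197,0.539],"u":[-4.586,-0.192,-2.456]}
{"k":21,"ang":[1.145,0.109,1.423],"qdot":[0.787,-0.358,2.926],"ee":[0.064,-0.184,0.533],"u":[-4.415,-0.069,-2.703]}
{"k":22,"ang":[1.156,0.104,1.466],"qdot":[0.697,-0.372,2.824],"ee":[0.062,-0.172,0.527],"u":[-4.238,0.054,-2.944]}
{"k":23,"ang":[1.166,0.098,1.508],"qdot":[0.61,-0.386,2.723],"ee":[0.061,-0.159,0.52],"u":[-4.058,0.173,-3.177]}
{"k":24,"ang":[1.174,0.092,1.548],"qdot":[0.525,-0.4,2.622],"ee":[0.059,-0.146,0.514],"u":[-3.877,0.289,-3.401]}
{"k":25,"ang":[1.181,0.086,1.586],"qdot":[0.443,-0.414,2.521],"ee":[0.057,-0.133,0.507],"u":[-3.696,0.401,-3.616]}
{"k":26,"ang":[1.187,0.08,1.624],"qdot":[0.365,-0.427,2.421],"ee":[0.055,-0.12,0.501],"u":[-3.517,0.509,-3.82]}
{"k":27,"ang":[1.192,0.073,1.659],"qdot":[0.29,-0.438,2.321],"ee":[0.054,-0.107,0.494],"u":[-3.34,0.611,-4.014]}
{"k":28,"ang":[1.196,0.067,1.693],"qdot":[0.218,-0.448,2.223],"ee":[0.052,-0.095,0.487],"u":[-3.167,0.708,-4.196]}
{"k":29,"ang":[1.199,0.06,1.726],"qdot":[0.15,-0.456,2.126],"ee":[0.051,-0.083,0.48],"u":[-2.997,0.799,-4.367]}
{"k":30,"ang":[1.201,0.053,1.757],"qdot":[0.086,-0.462,2.031],"ee":[0.05,-0.071,0.474],"u":[-2.833,0.884,-4.527]}
{"k":31,"ang":[1.202,0.046,1.787],"qdot":[0.025,-0.465,1.938],"ee":[0.048,-0.059,0.467],"u":[-2.674,0.963,-4.675]}
{"k":32,"ang":[1.202,0.039,1.815],"qdot":[-0.028,-0.469,1.849],"ee":[0.047,-0.048,0.46],"u":[-2.53,1.039,-4.813]}
{"k":33,"ang":[1.201,0.032,1.842],"qdot":[-0.074,-0.473,1.763],"ee":[0.046,-0.037,0.453],"u":[-2.4,1.11,-4.94]}
{"k":34,"ang":[1.199,0.025,1.868],"qdot":[-0.118,-0.472,1.679],"ee":[0.045,-0.026,0.446],"u":[-2.273,1.172,-5.055]}
{"k":35,"ang":[1.197,0.018,1.892],"qdot":[-0.159,-0.468,1.597],"ee":[0.045,-0.016,0.439],"u":[-2.15,1.229,-5.158]}
{"k":36,"ang":[1.195,0.011,1.916],"qdot":[-0.197,-0.461,1.517],"ee":[0.044,-0.006,0.433],"u":[-2.032,1.279,-5.25]}
{"k":37,"ang":[1.191,0.004,1.938],"qdot":[-0.232,-0.452,1.44],"ee":[0.043,0.003,0.426],"u":[-1.918,1.324,-5.332]}
{"k":38,"ang":[1.188,-0.003,1.959],"qdot":[-0.264,-0.441,1.364],"ee":[0.043,0.013,0.419],"u":[-1.81,1.365,-5.404]}
{"k":39,"ang":[1.183,-0.009,1.979],"qdot":[-0.292,-0.429,1.291],"ee":[0.042,0.021,0.413],"u":[-1.707,1.403,-5.466]}
{"k":40,"ang":[1.179,-0.016,1.998],"qdot":[-0.317,-0.416,1.221],"ee":[0.042,0.03,0.406],"u":[-1.609,1.436,-5.52]}
{"k":41,"ang":[1.174,-0.022,2.016],"qdot":[-0.338,-0.403,1.153],"ee":[0.041,0.037,0.4],"u":[-1.516,1.466,-5.565]}
{"k":42,"ang":[1.169,-0.028,2.032],"qdot":[-0.356,-0.389,1.088],"ee":[0.041,0.045,0.394],"u":[-1.428,1.494,-5.603]}
{"k":43,"ang":[1.163,-0.033,2.048],"qdot":[-0.371,-0.374,1.026],"ee":[0.041,0.052,0.388],"u":[-1.345,1.518,-5.633]}
{"k":44,"ang":[1.158,-0.039,2.063],"qdot":[-0.383,-0.359,0.966],"ee":[0.04,0.059,0.382],"u":[-1.267,1.54,-5.658]}
{"k":45,"ang":[1.152,-0.044,2.077],"qdot":[-0.393,-0.344,0.909],"ee":[0.04,0.065,0.376],"u":[-1.194,1.559,-5.676]}
{"k":46,"ang":[1.146,-0.049,2.09],"qdot":[-0.399,-0.329,0.854],"ee":[0.04,0.071,0.371]}
{"summary": "final ang (rad): 1.146 -0.049 2.090"}


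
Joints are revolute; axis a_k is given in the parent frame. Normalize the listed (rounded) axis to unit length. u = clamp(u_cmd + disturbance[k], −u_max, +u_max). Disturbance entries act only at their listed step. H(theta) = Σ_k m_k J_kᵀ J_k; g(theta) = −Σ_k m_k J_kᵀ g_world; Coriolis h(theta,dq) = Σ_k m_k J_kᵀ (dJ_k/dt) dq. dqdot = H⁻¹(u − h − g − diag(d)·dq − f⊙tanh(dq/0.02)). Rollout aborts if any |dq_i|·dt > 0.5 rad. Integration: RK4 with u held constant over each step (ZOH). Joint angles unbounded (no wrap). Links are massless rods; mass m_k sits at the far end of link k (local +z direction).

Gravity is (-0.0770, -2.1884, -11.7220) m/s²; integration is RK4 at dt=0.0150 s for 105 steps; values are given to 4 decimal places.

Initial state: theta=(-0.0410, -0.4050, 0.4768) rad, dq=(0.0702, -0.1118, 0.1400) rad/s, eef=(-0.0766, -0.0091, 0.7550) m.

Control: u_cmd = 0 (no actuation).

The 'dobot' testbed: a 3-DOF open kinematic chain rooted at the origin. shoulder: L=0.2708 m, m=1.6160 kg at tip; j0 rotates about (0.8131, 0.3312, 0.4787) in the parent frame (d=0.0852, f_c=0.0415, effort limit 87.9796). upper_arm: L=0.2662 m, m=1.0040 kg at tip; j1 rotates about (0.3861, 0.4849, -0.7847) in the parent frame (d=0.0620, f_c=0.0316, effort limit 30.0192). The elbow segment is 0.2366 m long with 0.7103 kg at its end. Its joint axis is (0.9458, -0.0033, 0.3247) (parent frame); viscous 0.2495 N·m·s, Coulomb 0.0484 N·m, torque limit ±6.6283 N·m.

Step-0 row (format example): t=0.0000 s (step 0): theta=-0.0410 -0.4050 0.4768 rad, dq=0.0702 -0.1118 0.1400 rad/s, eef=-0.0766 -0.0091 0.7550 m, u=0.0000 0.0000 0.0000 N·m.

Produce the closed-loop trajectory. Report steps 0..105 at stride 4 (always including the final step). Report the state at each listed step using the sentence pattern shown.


t=0.0600 s (step 4): theta=-0.0286 -0.4592 0.5279 rad, dq=0.3577 -1.6522 1.3918 rad/s, eef=-0.0786 -0.0194 0.7514 m, u=0.0000 0.0000 0.0000 N·m.
t=0.1200 s (step 8): theta=0.0025 -0.6013 0.6317 rad, dq=0.6763 -3.0830 2.0080 rad/s, eef=-0.0847 -0.0395 0.7423 m, u=0.0000 0.0000 0.0000 N·m.
t=0.1800 s (step 12): theta=0.0518 -0.8292 0.7644 rad, dq=0.9565 -4.5167 2.3938 rad/s, eef=-0.0942 -0.0655 0.7274 m, u=0.0000 0.0000 0.0000 N·m.
t=0.2400 s (step 16): theta=0.1157 -1.1439 0.9169 rad, dq=1.1571 -5.9789 2.6736 rad/s, eef=-0.1082 -0.0944 0.7049 m, u=0.0000 0.0000 0.0000 N·m.
t=0.3000 s (step 20): theta=0.1883 -1.5478 1.0831 rad, dq=1.2368 -7.5013 2.8438 rad/s, eef=-0.1314 -0.1249 0.6712 m, u=0.0000 0.0000 0.0000 N·m.
t=0.3600 s (step 24): theta=0.2599 -2.0478 1.2534 rad, dq=1.0992 -9.2246 2.7715 rad/s, eef=-0.1697 -0.1600 0.6184 m, u=0.0000 0.0000 0.0000 N·m.
t=0.4200 s (step 28): theta=0.3111 -2.6687 1.4051 rad, dq=0.5166 -11.6436 2.1913 rad/s, eef=-0.2204 -0.2110 0.5320 m, u=0.0000 0.0000 0.0000 N·m.
t=0.4800 s (step 32): theta=0.3334 -3.4227 1.5287 rad, dq=0.8114 -12.2437 2.3317 rad/s, eef=-0.2331 -0.2939 0.4097 m, u=0.0000 0.0000 0.0000 N·m.
t=0.5400 s (step 36): theta=0.4624 -4.0132 1.6599 rad, dq=3.4275 -7.5283 1.3133 rad/s, eef=-0.1478 -0.3914 0.2928 m, u=0.0000 0.0000 0.0000 N·m.
t=0.6000 s (step 40): theta=0.7281 -4.3516 1.6292 rad, dq=5.2963 -3.7918 -2.5684 rad/s, eef=-0.0138 -0.4836 0.1684 m, u=0.0000 0.0000 0.0000 N·m.
t=0.6600 s (step 44): theta=1.0801 -4.4480 1.3326 rad, dq=6.2598 0.8667 -7.4073 rad/s, eef=0.1456 -0.5491 0.0053 m, u=0.0000 0.0000 0.0000 N·m.
t=0.7200 s (step 48): theta=1.4577 -4.2470 0.7556 rad, dq=6.2438 4.8731 -10.9140 rad/s, eef=0.3090 -0.5161 -0.2204 m, u=0.0000 0.0000 0.0000 N·m.
t=0.7800 s (step 52): theta=1.8588 -4.0487 0.2663 rad, dq=7.4140 1.3781 -4.2595 rad/s, eef=0.3769 -0.2975 -0.4496 m, u=0.0000 0.0000 0.0000 N·m.
t=0.8400 s (step 56): theta=2.3435 -4.0432 0.2055 rad, dq=8.5214 -0.8454 1.2713 rad/s, eef=0.3312 0.0033 -0.5684 m, u=0.0000 0.0000 0.0000 N·m.
t=0.9000 s (step 60): theta=2.8538 -4.1149 0.3051 rad, dq=8.3012 -1.2693 1.3215 rad/s, eef=0.2088 0.2985 -0.5509 m, u=0.0000 0.0000 0.0000 N·m.
t=0.9600 s (step 64): theta=3.3249 -4.1736 0.3274 rad, dq=7.3430 -0.6473 -0.4386 rad/s, eef=0.0487 0.5205 -0.4076 m, u=0.0000 0.0000 0.0000 N·m.
t=1.0200 s (step 68): theta=3.7307 -4.1912 0.2759 rad, dq=6.1582 0.0782 -1.1346 rad/s, eef=-0.1020 0.6259 -0.2000 m, u=0.0000 0.0000 0.0000 N·m.
t=1.0800 s (step 72): theta=4.0625 -4.1618 0.2018 rad, dq=4.8989 0.9492 -1.3333 rad/s, eef=-0.2174 0.6277 -0.0002 m, u=0.0000 0.0000 0.0000 N·m.
t=1.1400 s (step 76): theta=4.3193 -4.0724 0.1126 rad, dq=3.6802 2.0582 -1.6783 rad/s, eef=-0.2985 0.5678 0.1506 m, u=0.0000 0.0000 0.0000 N·m.
t=1.2000 s (step 80): theta=4.5075 -3.9133 -0.0045 rad, dq=2.6289 3.2444 -2.2642 rad/s, eef=-0.3580 0.4821 0.2410 m, u=0.0000 0.0000 0.0000 N·m.
t=1.2600 s (step 84): theta=4.6400 -3.6843 -0.1632 rad, dq=1.8368 4.3727 -3.0560 rad/s, eef=-0.4067 0.3905 0.2719 m, u=0.0000 0.0000 0.0000 N·m.
t=1.3200 s (step 88): theta=4.7341 -3.3907 -0.3745 rad, dq=1.3531 5.3973 -4.0178 rad/s, eef=-0.4468 0.3042 0.2439 m, u=0.0000 0.0000 0.0000 N·m.
t=1.3800 s (step 92): theta=4.8069 -3.0406 -0.6491 rad, dq=1.0700 6.1909 -5.1544 rad/s, eef=-0.4668 0.2360 0.1572 m, u=0.0000 0.0000 0.0000 N·m.
t=1.4400 s (step 96): theta=4.8490 -2.6721 -0.9815 rad, dq=0.0859 5.7774 -5.5784 rad/s, eef=-0.4416 0.2106 0.0286 m, u=0.0000 0.0000 0.0000 N·m.
t=1.5000 s (step 100): theta=4.7903 -2.3682 -1.2507 rad, dq=-2.1314 4.4074 -2.8565 rad/s, eef=-0.3705 0.2378 -0.1007 m, u=0.0000 0.0000 0.0000 N·m.
t=1.5600 s (step 104): theta=4.5973 -2.1293 -1.2861 rad, dq=-4.2181 3.5997 1.8013 rad/s, eef=-0.2871 0.2842 -0.2301 m, u=0.0000 0.0000 0.0000 N·m.
t=1.5750 s (step 105): theta=4.5306 -2.0769 -1.2497 rad, dq=-4.6645 3.3768 3.0562 rad/s, eef=-0.2651 0.2949 -0.2657 m.


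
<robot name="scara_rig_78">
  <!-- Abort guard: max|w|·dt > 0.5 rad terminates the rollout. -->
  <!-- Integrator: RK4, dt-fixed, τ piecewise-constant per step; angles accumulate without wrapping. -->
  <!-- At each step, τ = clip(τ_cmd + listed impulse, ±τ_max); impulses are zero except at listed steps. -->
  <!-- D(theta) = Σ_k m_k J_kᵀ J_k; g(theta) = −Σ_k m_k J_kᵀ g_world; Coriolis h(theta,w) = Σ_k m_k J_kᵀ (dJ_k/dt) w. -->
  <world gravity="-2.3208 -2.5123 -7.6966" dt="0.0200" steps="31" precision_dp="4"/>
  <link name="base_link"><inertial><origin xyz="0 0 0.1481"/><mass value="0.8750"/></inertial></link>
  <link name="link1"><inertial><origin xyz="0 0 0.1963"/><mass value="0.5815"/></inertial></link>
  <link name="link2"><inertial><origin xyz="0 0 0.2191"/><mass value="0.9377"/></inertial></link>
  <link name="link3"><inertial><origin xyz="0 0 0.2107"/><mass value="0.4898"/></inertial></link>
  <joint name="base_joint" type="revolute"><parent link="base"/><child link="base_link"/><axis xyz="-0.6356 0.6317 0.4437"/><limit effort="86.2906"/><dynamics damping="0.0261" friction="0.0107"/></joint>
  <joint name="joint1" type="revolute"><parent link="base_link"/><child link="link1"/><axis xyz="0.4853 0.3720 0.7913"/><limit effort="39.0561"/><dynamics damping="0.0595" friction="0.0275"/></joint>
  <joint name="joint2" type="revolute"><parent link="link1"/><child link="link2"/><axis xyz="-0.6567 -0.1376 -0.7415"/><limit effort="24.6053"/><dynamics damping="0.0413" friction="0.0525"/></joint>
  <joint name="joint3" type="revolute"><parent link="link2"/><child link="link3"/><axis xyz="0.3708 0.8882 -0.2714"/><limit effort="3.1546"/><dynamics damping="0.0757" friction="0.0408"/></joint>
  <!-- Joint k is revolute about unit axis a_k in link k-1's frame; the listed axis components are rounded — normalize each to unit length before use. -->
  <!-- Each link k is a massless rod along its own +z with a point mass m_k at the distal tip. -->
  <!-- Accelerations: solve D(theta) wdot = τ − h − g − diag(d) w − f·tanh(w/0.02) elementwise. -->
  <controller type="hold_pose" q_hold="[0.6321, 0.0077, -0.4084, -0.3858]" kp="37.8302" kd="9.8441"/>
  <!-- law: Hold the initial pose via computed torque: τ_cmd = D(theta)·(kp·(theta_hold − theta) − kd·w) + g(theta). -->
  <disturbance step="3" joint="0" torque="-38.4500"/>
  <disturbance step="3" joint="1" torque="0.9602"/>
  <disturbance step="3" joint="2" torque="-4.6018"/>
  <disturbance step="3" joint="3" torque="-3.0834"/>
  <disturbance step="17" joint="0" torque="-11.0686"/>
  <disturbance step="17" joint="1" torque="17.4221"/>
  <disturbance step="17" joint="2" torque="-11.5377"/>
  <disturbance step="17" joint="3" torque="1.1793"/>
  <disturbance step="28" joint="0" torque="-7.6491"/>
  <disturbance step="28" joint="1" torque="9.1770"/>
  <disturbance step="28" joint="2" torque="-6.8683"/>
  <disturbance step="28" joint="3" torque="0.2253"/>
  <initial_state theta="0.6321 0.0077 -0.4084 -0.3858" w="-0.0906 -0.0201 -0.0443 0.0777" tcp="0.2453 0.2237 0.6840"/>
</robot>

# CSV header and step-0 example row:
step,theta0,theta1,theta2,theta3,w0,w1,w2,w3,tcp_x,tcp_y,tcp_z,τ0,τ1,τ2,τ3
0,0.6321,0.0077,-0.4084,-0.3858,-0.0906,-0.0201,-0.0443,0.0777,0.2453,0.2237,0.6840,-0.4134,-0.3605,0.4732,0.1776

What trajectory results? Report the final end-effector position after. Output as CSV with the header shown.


step,theta0,theta1,theta2,theta3,w0,w1,w2,w3,tcp_x,tcp_y,tcp_z,τ0,τ1,τ2,τ3
1,0.6305,0.0079,-0.4085,-0.3852,-0.0679,-0.0108,-0.0407,0.0128,0.2449,0.2227,0.6844,-0.4637,-0.3579,0.4662,0.1798
2,0.6292,0.0081,-0.4086,-0.3853,-0.0520,-0.0138,-0.0413,0.0074,0.2446,0.2220,0.6848,-0.5116,-0.3551,0.4596,0.1766
3,0.6283,0.0083,-0.4087,-0.3854,-0.0385,-0.0160,-0.0406,0.0044,0.2443,0.2214,0.6851,-39.0067,0.6075,-4.1484,-2.9099
4,0.6142,0.0090,-0.4110,-0.3854,-1.3665,0.0801,-0.1879,0.0218,0.2403,0.2130,0.6891,7.3817,-0.5558,1.3929,0.8045
5,0.5895,0.0117,-0.4124,-0.3851,-1.0989,0.1576,-0.0158,0.0163,0.2331,0.1985,0.6958,6.5410,-0.5496,1.2882,0.7295
6,0.5700,0.0148,-0.4124,-0.3849,-0.8501,0.1174,-0.0299,0.0205,0.2273,0.1870,0.7008,5.7458,-0.5336,1.1950,0.6604
7,0.5552,0.0171,-0.4126,-0.3847,-0.6340,0.0737,-0.0502,0.0194,0.2228,0.1783,0.7045,4.9987,-0.5128,1.1052,0.5977
8,0.5443,0.0187,-0.4131,-0.3846,-0.4500,0.0421,-0.0542,0.0155,0.2195,0.1718,0.7071,4.3017,-0.4910,1.0197,0.5407
9,0.5368,0.0198,-0.4134,-0.3846,-0.2953,0.0269,-0.0379,0.0092,0.2172,0.1674,0.7089,3.6559,-0.4710,0.9398,0.4888
10,0.5322,0.0205,-0.4136,-0.3847,-0.1641,0.0067,-0.0360,0.0038,0.2157,0.1646,0.7100,3.0616,-0.4531,0.8678,0.4415
11,0.5299,0.0208,-0.4137,-0.3849,-0.0548,-0.0126,-0.0379,0.0025,0.2150,0.1633,0.7105,2.5180,-0.4372,0.8028,0.3982
12,0.5297,0.0209,-0.4137,-0.3850,0.0337,-0.0240,-0.0322,0.0029,0.2149,0.1631,0.7106,2.0255,-0.4237,0.7443,0.3591
13,0.5310,0.0209,-0.4135,-0.3851,0.1041,-0.0295,-0.0218,0.0039,0.2153,0.1639,0.7102,1.5835,-0.4120,0.6918,0.3242
14,0.5336,0.0207,-0.4132,-0.3853,0.1599,-0.0340,-0.0142,0.0043,0.2162,0.1654,0.7096,1.1867,-0.4019,0.6452,0.2931
15,0.5371,0.0205,-0.4127,-0.3854,0.2028,-0.0364,-0.0077,0.0042,0.2173,0.1676,0.7088,0.8327,-0.3937,0.6042,0.2656
16,0.5415,0.0201,-0.4122,-0.3855,0.2343,-0.0349,0.0012,0.0038,0.2187,0.1701,0.7078,0.5188,-0.3877,0.5684,0.2413
17,0.5463,0.0198,-0.4116,-0.3857,0.2557,-0.0290,0.0141,0.0041,0.2202,0.1730,0.7066,-10.8264,17.0381,-11.0002,1.3990
18,0.5484,0.0420,-0.4111,-0.3994,-0.0651,2.2128,0.0095,-1.3001,0.2263,0.1681,0.7050,2.3030,-3.9758,2.9092,-0.0418
19,0.5475,0.0801,-0.4123,-0.4199,-0.0208,1.6274,-0.0996,-0.7785,0.2362,0.1569,0.7028,1.8573,-3.5725,2.6417,-0.0200
20,0.5474,0.1084,-0.4142,-0.4317,0.0209,1.2034,-0.0930,-0.4173,0.2447,0.1490,0.7006,1.4468,-3.2059,2.3845,-0.0058
21,0.5482,0.1291,-0.4158,-0.4374,0.0612,0.8690,-0.0599,-0.1658,0.2519,0.1438,0.6985,1.0774,-2.8727,2.1447,0.0038
22,0.5498,0.1437,-0.4165,-0.4389,0.0998,0.6004,-0.0224,-0.0096,0.2578,0.1410,0.6966,0.7484,-2.5697,1.9240,0.0130
23,0.5522,0.1535,-0.4167,-0.4384,0.1440,0.3543,-0.0447,0.0341,0.2624,0.1401,0.6949,0.4585,-2.2949,1.7269,0.0286
24,0.5554,0.1590,-0.4172,-0.4379,0.1820,0.1619,-0.0545,0.0215,0.2659,0.1405,0.6934,0.2048,-2.0466,1.5489,0.0479
25,0.5592,0.1611,-0.4177,-0.4376,0.2085,0.0091,-0.0509,0.0224,0.2682,0.1421,0.6921,-0.0154,-1.8223,1.3880,0.0640
26,0.5635,0.1607,-0.4177,-0.4374,0.2233,-0.0916,-0.0155,0.0253,0.2697,0.1446,0.6910,-0.2049,-1.6257,1.2449,0.0776
27,0.5680,0.1587,-0.4169,-0.4371,0.2284,-0.1466,0.0487,0.0241,0.2705,0.1478,0.6901,-0.3670,-1.4529,1.1169,0.0899
28,0.5727,0.1548,-0.4164,-0.4369,0.2340,-0.2151,0.0554,0.0161,0.2707,0.1514,0.6894,-8.1543,7.8791,-5.8615,0.3275
29,0.5757,0.1557,-0.4258,-0.4443,0.0591,0.3314,-0.9573,-0.7130,0.2728,0.1500,0.6881,0.9506,-3.0585,2.3272,0.0589
30,0.5769,0.1614,-0.4412,-0.4552,0.0588,0.2269,-0.5971,-0.3896,0.2764,0.1448,0.6864,0.6680,-2.7355,2.0900,0.0683
31,0.5781,0.1649,-0.4504,-0.4605,0.0659,0.1274,-0.3257,-0.1543,0.2791,0.1420,0.6852,,,,
# final tcp position (m): 0.2791 0.1420 0.6852


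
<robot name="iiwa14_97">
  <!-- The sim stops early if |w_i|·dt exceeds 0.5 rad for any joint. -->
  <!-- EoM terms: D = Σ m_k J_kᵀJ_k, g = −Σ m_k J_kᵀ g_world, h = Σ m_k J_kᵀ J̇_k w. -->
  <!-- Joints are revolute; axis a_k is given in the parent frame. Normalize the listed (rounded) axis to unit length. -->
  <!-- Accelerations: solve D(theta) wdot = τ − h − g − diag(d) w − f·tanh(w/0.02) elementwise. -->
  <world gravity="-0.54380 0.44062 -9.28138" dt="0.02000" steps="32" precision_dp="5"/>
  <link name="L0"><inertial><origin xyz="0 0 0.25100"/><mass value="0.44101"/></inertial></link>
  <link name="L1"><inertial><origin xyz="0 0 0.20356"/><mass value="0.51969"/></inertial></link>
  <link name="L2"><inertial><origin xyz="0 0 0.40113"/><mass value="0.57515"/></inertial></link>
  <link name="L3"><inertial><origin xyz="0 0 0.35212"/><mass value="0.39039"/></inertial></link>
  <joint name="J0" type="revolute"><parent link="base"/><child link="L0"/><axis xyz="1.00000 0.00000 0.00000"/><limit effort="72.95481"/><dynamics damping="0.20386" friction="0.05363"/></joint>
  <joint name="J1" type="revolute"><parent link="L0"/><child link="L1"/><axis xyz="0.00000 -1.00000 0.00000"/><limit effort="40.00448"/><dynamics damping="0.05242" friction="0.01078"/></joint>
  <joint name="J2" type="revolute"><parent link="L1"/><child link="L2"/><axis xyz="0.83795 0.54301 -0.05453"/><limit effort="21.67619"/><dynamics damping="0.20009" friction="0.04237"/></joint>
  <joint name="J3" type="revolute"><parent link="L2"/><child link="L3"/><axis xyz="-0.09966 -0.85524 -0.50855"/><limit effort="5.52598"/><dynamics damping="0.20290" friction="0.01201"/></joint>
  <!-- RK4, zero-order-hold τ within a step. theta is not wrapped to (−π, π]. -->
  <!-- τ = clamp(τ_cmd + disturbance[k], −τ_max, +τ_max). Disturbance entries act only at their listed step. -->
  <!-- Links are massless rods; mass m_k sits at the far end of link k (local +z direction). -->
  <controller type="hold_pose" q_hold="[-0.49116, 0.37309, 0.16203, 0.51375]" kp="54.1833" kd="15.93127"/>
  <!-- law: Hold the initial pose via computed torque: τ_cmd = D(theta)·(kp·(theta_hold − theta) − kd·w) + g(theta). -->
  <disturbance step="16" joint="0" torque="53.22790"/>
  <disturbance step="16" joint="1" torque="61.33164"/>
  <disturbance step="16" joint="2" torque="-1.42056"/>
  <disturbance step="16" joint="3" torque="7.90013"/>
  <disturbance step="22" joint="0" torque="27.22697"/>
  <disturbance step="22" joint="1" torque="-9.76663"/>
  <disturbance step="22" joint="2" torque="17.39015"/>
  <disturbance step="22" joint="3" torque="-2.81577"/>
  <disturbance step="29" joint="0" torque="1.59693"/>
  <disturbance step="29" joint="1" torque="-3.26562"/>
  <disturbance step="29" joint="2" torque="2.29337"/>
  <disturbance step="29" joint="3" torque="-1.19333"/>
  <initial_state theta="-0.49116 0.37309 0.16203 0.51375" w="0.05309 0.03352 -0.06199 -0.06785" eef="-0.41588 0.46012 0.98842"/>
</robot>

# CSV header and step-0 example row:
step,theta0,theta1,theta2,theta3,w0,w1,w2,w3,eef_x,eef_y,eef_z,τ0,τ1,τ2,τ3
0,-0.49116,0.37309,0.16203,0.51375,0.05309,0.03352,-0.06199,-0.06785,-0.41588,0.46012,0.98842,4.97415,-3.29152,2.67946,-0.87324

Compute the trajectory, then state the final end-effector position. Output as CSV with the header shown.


step,theta0,theta1,theta2,theta3,w0,w1,w2,w3,eef_x,eef_y,eef_z,τ0,τ1,τ2,τ3
1,-0.49047,0.37376,0.16151,0.51315,0.02018,0.03116,-0.00203,-0.00508,-0.41651,0.45954,0.98840,5.11187,-3.18296,2.67345,-0.86754
2,-0.49018,0.37429,0.16157,0.51315,0.01117,0.02105,0.00216,-0.00097,-0.41694,0.45912,0.98837,5.21005,-3.10035,2.68125,-0.85851
3,-0.49001,0.37464,0.16162,0.51316,0.00618,0.01276,0.00182,-0.00013,-0.41720,0.45886,0.98834,5.28034,-3.03842,2.68723,-0.85157
4,-0.48993,0.37483,0.16166,0.51317,0.00296,0.00669,0.00108,0.00016,-0.41736,0.45872,0.98832,5.33026,-2.99245,2.69092,-0.84631
5,-0.48989,0.37492,0.16168,0.51317,0.00083,0.00243,0.00048,0.00023,-0.41743,0.45865,0.98831,5.36562,-2.95856,2.69302,-0.84234
6,-0.48989,0.37494,0.16168,0.51318,-0.00057,-0.00050,0.00007,0.00021,-0.41744,0.45864,0.98830,5.39069,-2.93365,2.69413,-0.83937
7,-0.48991,0.37491,0.16168,0.51318,-0.00148,-0.00246,-0.00019,0.00018,-0.41742,0.45867,0.98830,5.40850,-2.91536,2.69466,-0.83716
8,-0.48994,0.37485,0.16168,0.51319,-0.00204,-0.00373,-0.00036,0.00014,-0.41737,0.45872,0.98831,5.42119,-2.90194,2.69486,-0.83552
9,-0.48999,0.37477,0.16167,0.51319,-0.00237,-0.00451,-0.00045,0.00012,-0.41730,0.45878,0.98831,5.43029,-2.89209,2.69488,-0.83431
10,-0.49004,0.37467,0.16166,0.51319,-0.00253,-0.00493,-0.00050,0.00011,-0.41723,0.45886,0.98832,5.43684,-2.88488,2.69483,-0.83343
11,-0.49009,0.37457,0.16165,0.51319,-0.00259,-0.00511,-0.00051,0.00010,-0.41715,0.45893,0.98833,5.44158,-2.87959,2.69474,-0.83278
12,-0.49014,0.37447,0.16164,0.51319,-0.00258,-0.00512,-0.00050,0.00009,-0.41707,0.45901,0.98834,5.44506,-2.87573,2.69466,-0.83232
13,-0.49019,0.37437,0.16163,0.51320,-0.00251,-0.00502,-0.00048,0.00009,-0.41699,0.45908,0.98835,5.44763,-2.87292,2.69460,-0.83199
14,-0.49024,0.37427,0.16162,0.51320,-0.00242,-0.00484,-0.00045,0.00010,-0.41691,0.45916,0.98836,5.44955,-2.87087,2.69456,-0.83175
15,-0.49028,0.37418,0.16161,0.51320,-0.00231,-0.00462,-0.00042,0.00010,-0.41683,0.45922,0.98837,5.45100,-2.86939,2.69454,-0.83160
16,-0.49033,0.37409,0.16160,0.51320,-0.00219,-0.00436,-0.00038,0.00011,-0.41676,0.45929,0.98838,58.68003,40.00448,1.27399,5.52598
17,-0.46310,0.37400,0.12192,0.50879,2.69670,0.02806,-3.87985,-0.41818,-0.43016,0.45093,0.98543,-12.14357,-17.06599,3.04057,-2.94616
18,-0.42032,0.37631,0.06316,0.50475,1.60012,0.18521,-2.05066,-0.00717,-0.45187,0.43582,0.97946,-7.65300,-13.42164,2.75955,-2.40567
19,-0.39549,0.38046,0.03309,0.50600,0.89695,0.21806,-0.99515,0.11261,-0.46570,0.42486,0.97504,-4.29138,-10.71907,2.68393,-1.98561
20,-0.38215,0.38463,0.01947,0.50839,0.44548,0.19223,-0.38947,0.11690,-0.47406,0.41753,0.97229,-1.78152,-8.70946,2.69292,-1.67126
21,-0.37619,0.38803,0.01526,0.51044,0.15507,0.14471,-0.04287,0.08337,-0.47857,0.41315,0.97092,0.08963,-7.20733,2.73023,-1.43911
22,-0.37484,0.39034,0.01608,0.51152,-0.01205,0.08058,0.10692,0.01756,-0.48036,0.41108,0.97055,28.70691,-15.84627,20.18267,-4.08493
23,-0.37553,0.39141,0.03227,0.52153,-0.04108,0.02140,1.46866,0.91120,-0.47779,0.40421,0.97453,-6.54628,-1.99886,-2.89472,-0.17340
24,-0.37641,0.39113,0.05550,0.53275,-0.05702,-0.04653,0.88215,0.26000,-0.47198,0.39444,0.98162,-3.53388,-2.18744,-1.38066,-0.27917
25,-0.37795,0.38979,0.06977,0.53513,-0.10206,-0.08571,0.56039,0.00324,-0.46655,0.38944,0.98704,-1.24970,-2.33564,-0.25651,-0.40151
26,-0.38044,0.38785,0.07910,0.53434,-0.14944,-0.10704,0.38087,-0.07014,-0.46165,0.38772,0.99095,0.47800,-2.44919,0.57976,-0.51438
27,-0.38379,0.38562,0.08558,0.53272,-0.18705,-0.11603,0.27103,-0.08824,-0.45730,0.38825,0.99363,1.78195,-2.53526,1.20217,-0.60429
28,-0.38778,0.38328,0.09026,0.53093,-0.21326,-0.11732,0.20028,-0.08845,-0.45342,0.39030,0.99537,2.76382,-2.60042,1.66498,-0.67280
29,-0.39220,0.38096,0.09378,0.52921,-0.22928,-0.11403,0.15320,-0.08290,-0.44997,0.39333,0.99643,5.09809,-5.91567,4.30187,-1.91745
30,-0.39688,0.37869,0.09664,0.52155,-0.24168,-0.11425,0.14326,-0.65443,-0.44558,0.39675,0.99841,3.52222,-1.60966,1.50264,-0.38453
31,-0.40179,0.37641,0.09958,0.51177,-0.24875,-0.11216,0.14594,-0.33962,-0.44071,0.40032,1.00076,4.06613,-1.91637,1.88259,-0.53156
32,-0.40671,0.37424,0.10230,0.50665,-0.24359,-0.10491,0.12496,-0.18056,-0.43690,0.40414,1.00189,,,,
# final eef position (m): -0.43690 0.40414 1.00189


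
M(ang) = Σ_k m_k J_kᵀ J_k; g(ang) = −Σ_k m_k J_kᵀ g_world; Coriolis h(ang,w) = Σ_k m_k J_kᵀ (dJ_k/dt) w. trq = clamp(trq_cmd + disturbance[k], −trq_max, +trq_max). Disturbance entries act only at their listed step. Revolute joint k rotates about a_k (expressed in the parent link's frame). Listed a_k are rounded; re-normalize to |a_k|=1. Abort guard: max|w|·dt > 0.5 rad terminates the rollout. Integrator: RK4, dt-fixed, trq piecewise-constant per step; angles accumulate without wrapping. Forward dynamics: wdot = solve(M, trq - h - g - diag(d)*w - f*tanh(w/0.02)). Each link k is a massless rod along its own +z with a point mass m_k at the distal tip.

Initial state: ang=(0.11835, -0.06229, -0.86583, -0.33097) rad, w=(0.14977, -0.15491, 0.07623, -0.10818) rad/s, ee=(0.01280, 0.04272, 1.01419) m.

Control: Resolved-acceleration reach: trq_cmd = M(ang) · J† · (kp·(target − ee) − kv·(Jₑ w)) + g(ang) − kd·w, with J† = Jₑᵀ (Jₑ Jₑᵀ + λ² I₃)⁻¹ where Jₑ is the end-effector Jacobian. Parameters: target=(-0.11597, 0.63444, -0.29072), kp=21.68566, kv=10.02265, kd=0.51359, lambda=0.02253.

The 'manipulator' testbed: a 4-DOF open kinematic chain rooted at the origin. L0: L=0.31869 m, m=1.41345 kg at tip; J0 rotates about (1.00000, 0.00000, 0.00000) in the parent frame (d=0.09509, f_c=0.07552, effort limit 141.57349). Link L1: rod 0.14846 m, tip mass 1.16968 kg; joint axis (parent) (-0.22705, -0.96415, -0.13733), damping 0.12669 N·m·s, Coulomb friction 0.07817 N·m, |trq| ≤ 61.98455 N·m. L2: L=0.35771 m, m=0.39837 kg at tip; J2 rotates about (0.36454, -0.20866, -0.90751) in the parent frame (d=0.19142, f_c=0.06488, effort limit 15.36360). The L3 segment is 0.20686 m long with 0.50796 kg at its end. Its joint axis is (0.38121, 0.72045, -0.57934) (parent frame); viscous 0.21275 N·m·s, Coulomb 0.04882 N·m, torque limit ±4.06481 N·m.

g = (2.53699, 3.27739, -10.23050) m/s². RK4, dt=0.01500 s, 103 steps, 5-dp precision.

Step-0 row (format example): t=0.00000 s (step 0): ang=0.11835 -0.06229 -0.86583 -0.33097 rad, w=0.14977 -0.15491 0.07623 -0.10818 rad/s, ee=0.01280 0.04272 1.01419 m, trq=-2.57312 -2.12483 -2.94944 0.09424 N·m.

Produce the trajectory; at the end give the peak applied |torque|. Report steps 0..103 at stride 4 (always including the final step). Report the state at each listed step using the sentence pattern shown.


t=0.06000 s (step 4): ang=0.12827 -0.12029 -1.06692 -0.38386 rad, w=-0.20691 -0.74372 -1.36135 0.98115 rad/s, ee=0.02926 0.05143 1.00787 m, trq=-4.25244 1.75693 -1.99907 -0.78958 N·m.
t=0.12000 s (step 8): ang=0.10043 -0.19245 -1.23783 -0.41727 rad, w=-0.87558 -0.54670 0.21727 1.03879 rad/s, ee=0.05467 0.08888 0.99960 m, trq=-4.49323 2.93427 -2.58536 -0.96156 N·m.
t=0.18000 s (step 12): ang=0.02885 -0.25627 -1.36012 -0.47405 rad, w=-1.79837 0.36458 4.18793 1.28531 rad/s, ee=0.07603 0.15732 0.98585 m, trq=-9.81322 2.97469 -4.40317 -1.45967 N·m.
t=0.24000 s (step 16): ang=-0.11317 -0.29950 -1.41021 -0.60880 rad, w=-3.43613 2.19370 13.23611 2.35832 rad/s, ee=0.09001 0.27292 0.95468 m, trq=-15.07819 1.87026 -8.36029 -2.99858 N·m.
t=0.30000 s (step 20): ang=-0.34703 -0.31681 -1.41682 -0.81059 rad, w=-4.77886 2.76053 17.92004 3.40161 rad/s, ee=0.09390 0.45271 0.87457 m, trq=3.80618 -0.73462 -9.09943 -4.06481 N·m.
t=0.36000 s (step 24): ang=-0.61139 -0.30493 -1.41010 -0.95700 rad, w=-4.47565 1.35855 7.97130 0.85513 rad/s, ee=0.08514 0.64433 0.73596 m, trq=21.21827 -1.03561 -3.06507 -3.54814 N·m.
t=0.42000 s (step 28): ang=-0.85239 -0.27353 -1.39687 -1.05580 rad, w=-3.75434 0.73625 1.46321 -0.81979 rad/s, ee=0.06626 0.79076 0.56868 m, trq=28.00675 -0.95940 0.58001 -2.40062 N·m.
t=0.48000 s (step 32): ang=-1.05721 -0.23551 -1.39115 -1.12366 rad, w=-3.11631 0.65422 0.11413 -0.95482 rad/s, ee=0.04362 0.88482 0.39994 m, trq=29.05219 -1.13211 1.29577 -2.03895 N·m.
t=0.54000 s (step 36): ang=-1.22736 -0.19721 -1.39069 -1.17636 rad, w=-2.56951 0.62078 -0.03826 -0.79633 rad/s, ee=0.02104 0.93624 0.24607 m, trq=28.03680 -1.14568 1.28564 -1.85942 N·m.
t=0.60000 s (step 40): ang=-1.36745 -0.16128 -1.39188 -1.22011 rad, w=-2.11040 0.57022 -0.05977 -0.68244 rad/s, ee=0.00017 0.95808 0.11372 m, trq=26.31595 -0.98897 1.17192 -1.69252 N·m.
t=0.66000 s (step 44): ang=-1.48254 -0.12856 -1.39354 -1.25859 rad, w=-1.73513 0.51663 -0.05522 -0.61319 rad/s, ee=-0.01850 0.96128 0.00354 m, trq=24.43441 -0.75436 1.04172 -1.54106 N·m.
t=0.72000 s (step 48): ang=-1.57735 -0.09896 -1.39511 -1.29383 rad, w=-1.43207 0.46767 -0.05172 -0.56949 rad/s, ee=-0.03506 0.95362 -0.08669 m, trq=22.64661 -0.49772 0.92363 -1.41195 N·m.
t=0.78000 s (step 52): ang=-1.65581 -0.07209 -1.39663 -1.32697 rad, w=-1.18857 0.42638 -0.04924 -0.54049 rad/s, ee=-0.04976 0.94012 -0.16008 m, trq=21.05247 -0.24834 0.82224 -1.30483 N·m.
t=0.84000 s (step 56): ang=-1.72115 -0.04747 -1.39814 -1.35870 rad, w=-0.99272 0.39260 -0.04711 -0.52021 rad/s, ee=-0.06289 0.92386 -0.21973 m, trq=19.67611 -0.01790 0.73749 -1.21657 N·m.
t=0.90000 s (step 60): ang=-1.77589 -0.02470 -1.39962 -1.38941 rad, w=-0.83426 0.36514 -0.04525 -0.50520 rad/s, ee=-0.07472 0.90667 -0.26829 m, trq=18.50600 0.19071 0.66773 -1.14347 N·m.
t=0.96000 s (step 64): ang=-1.82203 -0.00342 -1.40108 -1.41933 rad, w=-0.70490 0.34270 -0.04349 -0.49341 rad/s, ee=-0.08546 0.88958 -0.30794 m, trq=17.51674 0.37826 0.61064 -1.08213 N·m.
t=1.02000 s (step 68): ang=-1.86111 0.01662 -1.40251 -1.44863 rad, w=-0.59816 0.32414 -0.04167 -0.48359 rad/s, ee=-0.09529 0.87318 -0.34040 m, trq=16.68030 0.54686 0.56397 -1.02971 N·m.
t=1.08000 s (step 72): ang=-1.89432 0.03564 -1.40392 -1.47739 rad, w=-0.50909 0.30858 -0.03965 -0.47496 rad/s, ee=-0.10434 0.85776 -0.36701 m, trq=15.97090 0.69886 0.52573 -0.98402 N·m.
t=1.14000 s (step 76): ang=-1.92263 0.05378 -1.40531 -1.50566 rad, w=-0.43393 0.29532 -0.03732 -0.46704 rad/s, ee=-0.11271 0.84345 -0.38883 m, trq=15.36667 0.83640 0.49426 -0.94339 N·m.
t=1.20000 s (step 80): ang=-1.94675 0.07118 -1.40667 -1.53347 rad, w=-0.36986 0.28383 -0.03457 -0.45953 rad/s, ee=-0.12049 0.83029 -0.40669 m, trq=14.84976 0.96129 0.46825 -0.90661 N·m.
t=1.26000 s (step 84): ang=-1.96730 0.08793 -1.40802 -1.56084 rad, w=-0.31477 0.27370 -0.03129 -0.45223 rad/s, ee=-0.12774 0.81828 -0.42124 m, trq=14.40589 1.07505 0.44662 -0.87277 N·m.
t=1.32000 s (step 88): ang=-1.98476 0.10409 -1.40935 -1.58777 rad, w=-0.26703 0.26461 -0.02763 -0.44504 rad/s, ee=-0.13451 0.80736 -0.43302 m, trq=14.02375 1.17896 0.42864 -0.84120 N·m.
t=1.38000 s (step 92): ang=-1.99952 0.11973 -1.41067 -1.61426 rad, w=-0.22530 0.25632 -0.02482 -0.43786 rad/s, ee=-0.14085 0.79749 -0.44245 m, trq=13.69471 1.27426 0.41435 -0.81145 N·m.
t=1.44000 s (step 96): ang=-2.01193 0.13488 -1.41203 -1.64030 rad, w=-0.18846 0.24870 -0.02439 -0.43061 rad/s, ee=-0.14679 0.78859 -0.44989 m, trq=13.41176 1.36191 0.40401 -0.78313 N·m.
t=1.50000 s (step 100): ang=-2.02224 0.14959 -1.41344 -1.66591 rad, w=-0.15582 0.24174 -0.02504 -0.42332 rad/s, ee=-0.15236 0.78059 -0.45561 m, trq=13.16816 1.44220 0.39649 -0.75598 N·m.
t=1.54500 s (step 103): ang=-2.02876 0.16036 -1.41455 -1.68482 rad, w=-0.13376 0.23687 -0.02578 -0.41782 rad/s, ee=-0.15632 0.77514 -0.45893 m.
max |trq| (N·m): 29.21133


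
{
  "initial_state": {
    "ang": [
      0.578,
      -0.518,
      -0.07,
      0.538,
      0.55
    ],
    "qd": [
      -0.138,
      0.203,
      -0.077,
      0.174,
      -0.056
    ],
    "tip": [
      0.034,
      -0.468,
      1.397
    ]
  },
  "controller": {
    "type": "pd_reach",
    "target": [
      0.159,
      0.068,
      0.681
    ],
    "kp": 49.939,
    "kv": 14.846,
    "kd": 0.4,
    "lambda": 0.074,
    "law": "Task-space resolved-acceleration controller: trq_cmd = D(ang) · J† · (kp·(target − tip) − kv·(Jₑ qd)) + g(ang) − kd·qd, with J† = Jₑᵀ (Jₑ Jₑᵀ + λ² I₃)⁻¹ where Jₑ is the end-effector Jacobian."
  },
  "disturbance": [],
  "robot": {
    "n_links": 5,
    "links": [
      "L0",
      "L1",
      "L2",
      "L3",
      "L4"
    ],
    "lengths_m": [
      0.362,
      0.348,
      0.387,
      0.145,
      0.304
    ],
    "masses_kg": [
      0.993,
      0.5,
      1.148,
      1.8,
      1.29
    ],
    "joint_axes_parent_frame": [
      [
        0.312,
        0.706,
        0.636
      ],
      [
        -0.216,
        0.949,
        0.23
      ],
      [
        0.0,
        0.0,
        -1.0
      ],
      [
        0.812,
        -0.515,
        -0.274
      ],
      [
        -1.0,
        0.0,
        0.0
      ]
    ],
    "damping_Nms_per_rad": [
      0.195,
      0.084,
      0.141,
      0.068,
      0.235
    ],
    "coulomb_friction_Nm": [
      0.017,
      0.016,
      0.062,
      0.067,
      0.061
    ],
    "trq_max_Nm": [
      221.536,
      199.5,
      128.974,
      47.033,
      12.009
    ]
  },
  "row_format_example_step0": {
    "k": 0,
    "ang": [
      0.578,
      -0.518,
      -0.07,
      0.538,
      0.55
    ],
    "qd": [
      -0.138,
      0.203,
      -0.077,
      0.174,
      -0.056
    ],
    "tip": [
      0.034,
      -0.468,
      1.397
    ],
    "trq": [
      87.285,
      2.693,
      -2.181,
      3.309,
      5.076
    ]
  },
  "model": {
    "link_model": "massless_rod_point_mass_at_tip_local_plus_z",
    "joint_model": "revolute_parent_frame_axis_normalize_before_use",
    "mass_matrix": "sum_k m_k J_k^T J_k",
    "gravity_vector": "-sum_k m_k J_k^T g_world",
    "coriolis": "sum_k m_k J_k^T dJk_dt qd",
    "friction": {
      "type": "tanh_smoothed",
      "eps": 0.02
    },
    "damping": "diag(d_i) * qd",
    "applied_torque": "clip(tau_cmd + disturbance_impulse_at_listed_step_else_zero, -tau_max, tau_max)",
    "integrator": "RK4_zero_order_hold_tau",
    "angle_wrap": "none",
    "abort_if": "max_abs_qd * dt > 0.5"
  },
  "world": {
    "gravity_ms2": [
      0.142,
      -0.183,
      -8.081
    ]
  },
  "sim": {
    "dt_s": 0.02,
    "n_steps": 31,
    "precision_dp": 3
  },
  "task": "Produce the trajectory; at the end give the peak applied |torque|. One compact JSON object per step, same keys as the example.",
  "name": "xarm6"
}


{"k":1,"ang":[0.589,-0.527,-0.059,0.55,0.599],"qd":[1.198,-1.164,1.124,0.924,4.761],"tip":[0.035,-0.464,1.395],"trq":[63.514,-8.289,-2.0,3.089,2.689]}
{"k":2,"ang":[0.624,-0.567,-0.037,0.551,0.712],"qd":[2.357,-2.764,0.91,-1.084,6.378],"tip":[0.041,-0.457,1.386],"trq":[27.442,-25.39,-0.659,2.947,2.877]}
{"k":3,"ang":[0.681,-0.638,-0.02,0.495,0.838],"qd":[3.337,-4.399,0.804,-4.735,5.848],"tip":[0.051,-0.448,1.37],"trq":[-4.904,-23.43,0.302,0.757,3.88]}
{"k":4,"ang":[0.753,-0.736,-0.0,0.374,0.943],"qd":[3.813,-5.345,1.257,-7.378,4.605],"tip":[0.062,-0.437,1.344],"trq":[-28.937,-8.84,0.322,-2.42,4.06]}
{"k":5,"ang":[0.827,-0.841,0.027,0.228,1.033],"qd":[3.613,-5.22,1.559,-7.02,4.524],"tip":[0.074,-0.424,1.307],"trq":[-43.984,3.839,-0.201,-4.781,2.513]}
{"k":6,"ang":[0.894,-0.94,0.057,0.099,1.123],"qd":[3.105,-4.606,1.505,-5.817,4.675],"tip":[0.084,-0.41,1.263],"trq":[-48.458,11.773,-0.724,-5.32,0.44]}
{"k":7,"ang":[0.951,-1.025,0.086,-0.01,1.213],"qd":[2.564,-3.937,1.376,-5.083,4.401],"tip":[0.094,-0.395,1.216],"trq":[-46.001,16.687,-1.035,-4.605,-1.307]}
{"k":8,"ang":[0.997,-1.097,0.112,-0.106,1.297],"qd":[2.044,-3.28,1.299,-4.618,4.015],"tip":[0.101,-0.378,1.171],"trq":[-40.675,19.877,-1.144,-3.463,-2.688]}
{"k":9,"ang":[1.033,-1.156,0.137,-0.195,1.373],"qd":[1.563,-2.658,1.278,-4.336,3.614],"tip":[0.107,-0.362,1.128],"trq":[-34.505,22.063,-1.098,-2.265,-3.719]}
{"k":10,"ang":[1.06,-1.204,0.163,-0.28,1.442],"qd":[1.123,-2.074,1.299,-4.167,3.24],"tip":[0.112,-0.344,1.088],"trq":[-28.407,23.686,-0.95,-1.174,-4.45]}
{"k":11,"ang":[1.078,-1.239,0.189,-0.362,1.503],"qd":[0.724,-1.522,1.346,-4.063,2.906],"tip":[0.115,-0.327,1.051],"trq":[-22.705,25.038,-0.739,-0.254,-4.937]}
{"k":12,"ang":[1.089,-1.265,0.216,-0.442,1.559],"qd":[0.364,-0.997,1.401,-3.99,2.618],"tip":[0.117,-0.31,1.017],"trq":[-17.432,26.328,-0.493,0.479,-5.23]}
{"k":13,"ang":[1.093,-1.279,0.245,-0.521,1.609],"qd":[0.043,-0.495,1.449,-3.924,2.376],"tip":[0.118,-0.293,0.987],"trq":[-12.487,27.718,-0.226,1.027,-5.371]}
{"k":14,"ang":[1.091,-1.284,0.274,-0.598,1.654],"qd":[-0.237,-0.011,1.472,-3.853,2.177],"tip":[0.118,-0.277,0.96],"trq":[-7.725,29.339,0.056,1.4,-5.394]}
{"k":15,"ang":[1.084,-1.28,0.303,-0.674,1.696],"qd":[-0.477,0.46,1.454,-3.766,2.018],"tip":[0.117,-0.261,0.936],"trq":[-3.012,31.294,0.349,1.61,-5.324]}
{"k":16,"ang":[1.073,-1.266,0.331,-0.748,1.736],"qd":[-0.676,0.923,1.378,-3.657,1.9],"tip":[0.115,-0.247,0.914],"trq":[1.748,33.678,0.649,1.668,-5.183]}
{"k":17,"ang":[1.058,-1.243,0.357,-0.82,1.773],"qd":[-0.836,1.387,1.227,-3.531,1.814],"tip":[0.113,-0.234,0.896],"trq":[6.587,36.577,0.947,1.582,-4.985]}
{"k":18,"ang":[1.039,-1.21,0.379,-0.889,1.809],"qd":[-0.963,1.862,0.99,-3.396,1.757],"tip":[0.111,-0.221,0.88],"trq":[11.441,40.072,1.226,1.355,-4.741]}
{"k":19,"ang":[1.019,-1.168,0.396,-0.955,1.844],"qd":[-1.065,2.363,0.662,-3.27,1.721],"tip":[0.109,-0.21,0.867],"trq":[16.103,44.195,1.462,0.99,-4.459]}
{"k":20,"ang":[0.997,-1.115,0.405,-1.02,1.878],"qd":[-1.158,2.913,0.247,-3.177,1.705],"tip":[0.107,-0.2,0.857],"trq":[20.11,48.726,1.621,0.496,-4.148]}
{"k":21,"ang":[0.973,-1.051,0.405,-1.083,1.912],"qd":[-1.264,3.538,-0.214,-3.158,1.712],"tip":[0.106,-0.192,0.85],"trq":[22.148,52.197,1.643,-0.041,-3.82]}
{"k":22,"ang":[0.946,-0.973,0.397,-1.147,1.947],"qd":[-1.409,4.252,-0.649,-3.25,1.748],"tip":[0.107,-0.185,0.845],"trq":[19.302,49.388,1.481,-0.289,-3.484]}
{"k":23,"ang":[0.916,-0.881,0.38,-1.214,1.982],"qd":[-1.571,4.973,-1.124,-3.391,1.731],"tip":[0.11,-0.18,0.843],"trq":[6.087,26.718,1.237,0.669,-3.118]}
{"k":24,"ang":[0.884,-0.778,0.355,-1.282,2.015],"qd":[-1.64,5.348,-1.467,-3.43,1.492],"tip":[0.116,-0.176,0.845],"trq":[-19.312,-23.728,0.759,3.428,-2.738]}
{"k":25,"ang":[0.853,-0.676,0.326,-1.346,2.039],"qd":[-1.414,4.822,-1.376,-2.978,0.945],"tip":[0.125,-0.173,0.85],"trq":[-38.815,-64.443,-0.039,5.522,-2.438]}
{"k":26,"ang":[0.83,-0.593,0.303,-1.396,2.051],"qd":[-0.908,3.514,-0.883,-2.041,0.263],"tip":[0.136,-0.17,0.856],"trq":[-43.676,-73.654,-0.746,5.646,-2.133]}
{"k":27,"ang":[0.818,-0.537,0.291,-1.427,2.049],"qd":[-0.322,2.015,-0.26,-1.06,-0.376],"tip":[0.147,-0.165,0.861],"trq":[-41.47,-67.518,-1.128,4.966,-1.742]}
{"k":28,"ang":[0.817,-0.511,0.291,-1.44,2.036],"qd":[0.233,0.636,0.209,-0.266,-1.016],"tip":[0.157,-0.158,0.864],"trq":[-38.017,-58.656,-1.269,4.211,-1.268]}
{"k":29,"ang":[0.826,-0.51,0.299,-1.44,2.01],"qd":[0.707,-0.552,0.592,0.273,-1.594],"tip":[0.165,-0.15,0.865],"trq":[-35.677,-51.052,-1.367,3.552,-0.856]}
{"k":30,"ang":[0.844,-0.531,0.315,-1.431,1.974],"qd":[1.082,-1.558,0.975,0.592,-2.048],"tip":[0.172,-0.143,0.865],"trq":[-34.875,-43.836,-1.558,2.839,-0.589]}
{"k":31,"ang":[0.869,-0.57,0.338,-1.418,1.929],"qd":[1.342,-2.367,1.325,0.722,-2.385],"tip":[0.179,-0.136,0.865]}
{"summary": "max |trq| (N\u00b7m): 87.285"}
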